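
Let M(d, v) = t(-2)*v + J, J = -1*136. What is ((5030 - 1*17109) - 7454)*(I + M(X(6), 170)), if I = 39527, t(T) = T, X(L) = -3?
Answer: -762783183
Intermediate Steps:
J = -136
M(d, v) = -136 - 2*v (M(d, v) = -2*v - 136 = -136 - 2*v)
((5030 - 1*17109) - 7454)*(I + M(X(6), 170)) = ((5030 - 1*17109) - 7454)*(39527 + (-136 - 2*170)) = ((5030 - 17109) - 7454)*(39527 + (-136 - 340)) = (-12079 - 7454)*(39527 - 476) = -19533*39051 = -762783183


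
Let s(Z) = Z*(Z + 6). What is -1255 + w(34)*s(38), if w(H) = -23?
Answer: -39711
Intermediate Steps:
s(Z) = Z*(6 + Z)
-1255 + w(34)*s(38) = -1255 - 874*(6 + 38) = -1255 - 874*44 = -1255 - 23*1672 = -1255 - 38456 = -39711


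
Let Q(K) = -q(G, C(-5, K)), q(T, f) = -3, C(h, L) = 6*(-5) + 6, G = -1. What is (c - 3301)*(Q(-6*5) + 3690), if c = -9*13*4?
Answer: -13918917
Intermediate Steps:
C(h, L) = -24 (C(h, L) = -30 + 6 = -24)
c = -468 (c = -117*4 = -468)
Q(K) = 3 (Q(K) = -1*(-3) = 3)
(c - 3301)*(Q(-6*5) + 3690) = (-468 - 3301)*(3 + 3690) = -3769*3693 = -13918917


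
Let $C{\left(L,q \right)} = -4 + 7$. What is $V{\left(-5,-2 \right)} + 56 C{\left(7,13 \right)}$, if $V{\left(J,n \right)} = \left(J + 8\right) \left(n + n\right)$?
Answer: $156$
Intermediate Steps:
$V{\left(J,n \right)} = 2 n \left(8 + J\right)$ ($V{\left(J,n \right)} = \left(8 + J\right) 2 n = 2 n \left(8 + J\right)$)
$C{\left(L,q \right)} = 3$
$V{\left(-5,-2 \right)} + 56 C{\left(7,13 \right)} = 2 \left(-2\right) \left(8 - 5\right) + 56 \cdot 3 = 2 \left(-2\right) 3 + 168 = -12 + 168 = 156$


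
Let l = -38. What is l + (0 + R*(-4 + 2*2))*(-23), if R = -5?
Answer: -38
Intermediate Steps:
l + (0 + R*(-4 + 2*2))*(-23) = -38 + (0 - 5*(-4 + 2*2))*(-23) = -38 + (0 - 5*(-4 + 4))*(-23) = -38 + (0 - 5*0)*(-23) = -38 + (0 + 0)*(-23) = -38 + 0*(-23) = -38 + 0 = -38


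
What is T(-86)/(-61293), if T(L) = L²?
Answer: -7396/61293 ≈ -0.12067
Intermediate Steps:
T(-86)/(-61293) = (-86)²/(-61293) = 7396*(-1/61293) = -7396/61293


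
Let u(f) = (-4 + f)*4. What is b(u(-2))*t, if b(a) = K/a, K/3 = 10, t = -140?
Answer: 175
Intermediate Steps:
K = 30 (K = 3*10 = 30)
u(f) = -16 + 4*f
b(a) = 30/a
b(u(-2))*t = (30/(-16 + 4*(-2)))*(-140) = (30/(-16 - 8))*(-140) = (30/(-24))*(-140) = (30*(-1/24))*(-140) = -5/4*(-140) = 175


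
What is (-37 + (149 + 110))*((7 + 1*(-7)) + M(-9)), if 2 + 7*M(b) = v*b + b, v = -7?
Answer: 11544/7 ≈ 1649.1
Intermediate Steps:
M(b) = -2/7 - 6*b/7 (M(b) = -2/7 + (-7*b + b)/7 = -2/7 + (-6*b)/7 = -2/7 - 6*b/7)
(-37 + (149 + 110))*((7 + 1*(-7)) + M(-9)) = (-37 + (149 + 110))*((7 + 1*(-7)) + (-2/7 - 6/7*(-9))) = (-37 + 259)*((7 - 7) + (-2/7 + 54/7)) = 222*(0 + 52/7) = 222*(52/7) = 11544/7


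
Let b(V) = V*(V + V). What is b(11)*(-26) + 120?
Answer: -6172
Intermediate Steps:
b(V) = 2*V**2 (b(V) = V*(2*V) = 2*V**2)
b(11)*(-26) + 120 = (2*11**2)*(-26) + 120 = (2*121)*(-26) + 120 = 242*(-26) + 120 = -6292 + 120 = -6172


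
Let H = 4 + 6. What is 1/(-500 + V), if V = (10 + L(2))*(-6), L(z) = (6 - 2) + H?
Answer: -1/644 ≈ -0.0015528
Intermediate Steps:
H = 10
L(z) = 14 (L(z) = (6 - 2) + 10 = 4 + 10 = 14)
V = -144 (V = (10 + 14)*(-6) = 24*(-6) = -144)
1/(-500 + V) = 1/(-500 - 144) = 1/(-644) = -1/644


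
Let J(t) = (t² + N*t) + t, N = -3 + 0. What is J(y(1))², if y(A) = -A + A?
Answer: 0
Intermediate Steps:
N = -3
y(A) = 0
J(t) = t² - 2*t (J(t) = (t² - 3*t) + t = t² - 2*t)
J(y(1))² = (0*(-2 + 0))² = (0*(-2))² = 0² = 0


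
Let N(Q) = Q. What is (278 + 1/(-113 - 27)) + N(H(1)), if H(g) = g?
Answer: 39059/140 ≈ 278.99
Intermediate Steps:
(278 + 1/(-113 - 27)) + N(H(1)) = (278 + 1/(-113 - 27)) + 1 = (278 + 1/(-140)) + 1 = (278 - 1/140) + 1 = 38919/140 + 1 = 39059/140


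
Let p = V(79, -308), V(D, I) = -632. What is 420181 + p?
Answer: 419549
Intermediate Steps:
p = -632
420181 + p = 420181 - 632 = 419549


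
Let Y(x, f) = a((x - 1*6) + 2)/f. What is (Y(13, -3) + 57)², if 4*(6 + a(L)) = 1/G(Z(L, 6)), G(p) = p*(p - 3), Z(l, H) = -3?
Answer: 162384049/46656 ≈ 3480.5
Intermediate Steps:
G(p) = p*(-3 + p)
a(L) = -431/72 (a(L) = -6 + 1/(4*((-3*(-3 - 3)))) = -6 + 1/(4*((-3*(-6)))) = -6 + (¼)/18 = -6 + (¼)*(1/18) = -6 + 1/72 = -431/72)
Y(x, f) = -431/(72*f)
(Y(13, -3) + 57)² = (-431/72/(-3) + 57)² = (-431/72*(-⅓) + 57)² = (431/216 + 57)² = (12743/216)² = 162384049/46656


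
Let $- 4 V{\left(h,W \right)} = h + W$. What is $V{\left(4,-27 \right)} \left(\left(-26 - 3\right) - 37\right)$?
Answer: $- \frac{759}{2} \approx -379.5$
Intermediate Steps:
$V{\left(h,W \right)} = - \frac{W}{4} - \frac{h}{4}$ ($V{\left(h,W \right)} = - \frac{h + W}{4} = - \frac{W + h}{4} = - \frac{W}{4} - \frac{h}{4}$)
$V{\left(4,-27 \right)} \left(\left(-26 - 3\right) - 37\right) = \left(\left(- \frac{1}{4}\right) \left(-27\right) - 1\right) \left(\left(-26 - 3\right) - 37\right) = \left(\frac{27}{4} - 1\right) \left(-29 - 37\right) = \frac{23}{4} \left(-66\right) = - \frac{759}{2}$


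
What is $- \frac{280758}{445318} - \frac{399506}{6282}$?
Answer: $- \frac{44917733666}{699371919} \approx -64.226$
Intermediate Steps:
$- \frac{280758}{445318} - \frac{399506}{6282} = \left(-280758\right) \frac{1}{445318} - \frac{199753}{3141} = - \frac{140379}{222659} - \frac{199753}{3141} = - \frac{44917733666}{699371919}$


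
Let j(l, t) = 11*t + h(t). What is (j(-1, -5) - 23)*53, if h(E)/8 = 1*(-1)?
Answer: -4558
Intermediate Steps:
h(E) = -8 (h(E) = 8*(1*(-1)) = 8*(-1) = -8)
j(l, t) = -8 + 11*t (j(l, t) = 11*t - 8 = -8 + 11*t)
(j(-1, -5) - 23)*53 = ((-8 + 11*(-5)) - 23)*53 = ((-8 - 55) - 23)*53 = (-63 - 23)*53 = -86*53 = -4558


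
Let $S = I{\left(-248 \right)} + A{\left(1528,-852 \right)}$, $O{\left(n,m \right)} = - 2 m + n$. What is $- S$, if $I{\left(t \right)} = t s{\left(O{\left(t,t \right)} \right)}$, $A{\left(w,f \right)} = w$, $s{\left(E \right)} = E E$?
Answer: $15251464$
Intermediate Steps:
$O{\left(n,m \right)} = n - 2 m$
$s{\left(E \right)} = E^{2}$
$I{\left(t \right)} = t^{3}$ ($I{\left(t \right)} = t \left(t - 2 t\right)^{2} = t \left(- t\right)^{2} = t t^{2} = t^{3}$)
$S = -15251464$ ($S = \left(-248\right)^{3} + 1528 = -15252992 + 1528 = -15251464$)
$- S = \left(-1\right) \left(-15251464\right) = 15251464$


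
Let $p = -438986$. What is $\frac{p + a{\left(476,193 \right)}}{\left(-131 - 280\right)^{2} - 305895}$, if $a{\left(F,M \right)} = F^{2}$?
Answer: $\frac{106205}{68487} \approx 1.5507$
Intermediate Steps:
$\frac{p + a{\left(476,193 \right)}}{\left(-131 - 280\right)^{2} - 305895} = \frac{-438986 + 476^{2}}{\left(-131 - 280\right)^{2} - 305895} = \frac{-438986 + 226576}{\left(-411\right)^{2} - 305895} = - \frac{212410}{168921 - 305895} = - \frac{212410}{-136974} = \left(-212410\right) \left(- \frac{1}{136974}\right) = \frac{106205}{68487}$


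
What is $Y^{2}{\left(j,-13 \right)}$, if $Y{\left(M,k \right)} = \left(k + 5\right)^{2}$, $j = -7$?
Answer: $4096$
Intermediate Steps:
$Y{\left(M,k \right)} = \left(5 + k\right)^{2}$
$Y^{2}{\left(j,-13 \right)} = \left(\left(5 - 13\right)^{2}\right)^{2} = \left(\left(-8\right)^{2}\right)^{2} = 64^{2} = 4096$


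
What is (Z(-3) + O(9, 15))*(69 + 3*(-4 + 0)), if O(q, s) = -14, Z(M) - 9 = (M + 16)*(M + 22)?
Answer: 13794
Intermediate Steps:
Z(M) = 9 + (16 + M)*(22 + M) (Z(M) = 9 + (M + 16)*(M + 22) = 9 + (16 + M)*(22 + M))
(Z(-3) + O(9, 15))*(69 + 3*(-4 + 0)) = ((361 + (-3)² + 38*(-3)) - 14)*(69 + 3*(-4 + 0)) = ((361 + 9 - 114) - 14)*(69 + 3*(-4)) = (256 - 14)*(69 - 12) = 242*57 = 13794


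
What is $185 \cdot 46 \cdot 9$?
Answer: $76590$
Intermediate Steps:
$185 \cdot 46 \cdot 9 = 8510 \cdot 9 = 76590$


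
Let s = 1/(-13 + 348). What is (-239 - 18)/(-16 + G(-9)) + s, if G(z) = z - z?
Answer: 86111/5360 ≈ 16.065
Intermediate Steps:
G(z) = 0
s = 1/335 ≈ 0.0029851
(-239 - 18)/(-16 + G(-9)) + s = (-239 - 18)/(-16 + 0) + 1/335 = -257/(-16) + 1/335 = -257*(-1/16) + 1/335 = 257/16 + 1/335 = 86111/5360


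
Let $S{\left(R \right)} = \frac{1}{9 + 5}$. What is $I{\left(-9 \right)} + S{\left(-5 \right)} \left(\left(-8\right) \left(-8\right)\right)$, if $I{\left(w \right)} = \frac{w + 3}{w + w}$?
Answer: $\frac{103}{21} \approx 4.9048$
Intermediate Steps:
$S{\left(R \right)} = \frac{1}{14}$
$I{\left(w \right)} = \frac{3 + w}{2 w}$
$I{\left(-9 \right)} + S{\left(-5 \right)} \left(\left(-8\right) \left(-8\right)\right) = \frac{3 - 9}{2 \left(-9\right)} + \frac{\left(-8\right) \left(-8\right)}{14} = \frac{1}{2} \left(- \frac{1}{9}\right) \left(-6\right) + \frac{1}{14} \cdot 64 = \frac{1}{3} + \frac{32}{7} = \frac{103}{21}$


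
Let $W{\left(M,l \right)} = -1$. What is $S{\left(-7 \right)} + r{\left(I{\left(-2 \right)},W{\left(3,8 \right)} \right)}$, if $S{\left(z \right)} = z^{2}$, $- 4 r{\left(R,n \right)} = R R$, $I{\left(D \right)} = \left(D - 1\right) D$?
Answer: $40$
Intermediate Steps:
$I{\left(D \right)} = D \left(-1 + D\right)$ ($I{\left(D \right)} = \left(-1 + D\right) D = D \left(-1 + D\right)$)
$r{\left(R,n \right)} = - \frac{R^{2}}{4}$ ($r{\left(R,n \right)} = - \frac{R R}{4} = - \frac{R^{2}}{4}$)
$S{\left(-7 \right)} + r{\left(I{\left(-2 \right)},W{\left(3,8 \right)} \right)} = \left(-7\right)^{2} - \frac{\left(- 2 \left(-1 - 2\right)\right)^{2}}{4} = 49 - \frac{\left(\left(-2\right) \left(-3\right)\right)^{2}}{4} = 49 - \frac{6^{2}}{4} = 49 - 9 = 40$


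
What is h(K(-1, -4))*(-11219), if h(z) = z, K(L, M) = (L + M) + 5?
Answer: 0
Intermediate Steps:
K(L, M) = 5 + L + M
h(K(-1, -4))*(-11219) = (5 - 1 - 4)*(-11219) = 0*(-11219) = 0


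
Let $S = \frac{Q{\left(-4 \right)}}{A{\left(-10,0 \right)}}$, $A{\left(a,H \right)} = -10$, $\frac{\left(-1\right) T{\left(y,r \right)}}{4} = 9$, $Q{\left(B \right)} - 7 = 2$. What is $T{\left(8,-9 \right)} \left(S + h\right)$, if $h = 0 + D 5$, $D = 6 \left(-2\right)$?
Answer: $\frac{10962}{5} \approx 2192.4$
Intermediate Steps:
$Q{\left(B \right)} = 9$ ($Q{\left(B \right)} = 7 + 2 = 9$)
$D = -12$
$T{\left(y,r \right)} = -36$ ($T{\left(y,r \right)} = \left(-4\right) 9 = -36$)
$h = -60$ ($h = 0 - 60 = -60$)
$S = - \frac{9}{10}$ ($S = \frac{9}{-10} = 9 \left(- \frac{1}{10}\right) = - \frac{9}{10} \approx -0.9$)
$T{\left(8,-9 \right)} \left(S + h\right) = - 36 \left(- \frac{9}{10} - 60\right) = \left(-36\right) \left(- \frac{609}{10}\right) = \frac{10962}{5}$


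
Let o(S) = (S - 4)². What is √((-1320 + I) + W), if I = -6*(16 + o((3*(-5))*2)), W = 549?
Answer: 51*I*√3 ≈ 88.335*I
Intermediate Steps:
o(S) = (-4 + S)²
I = -7032 (I = -6*(16 + (-4 + (3*(-5))*2)²) = -6*(16 + (-4 - 15*2)²) = -6*(16 + (-4 - 30)²) = -6*(16 + (-34)²) = -6*(16 + 1156) = -6*1172 = -7032)
√((-1320 + I) + W) = √((-1320 - 7032) + 549) = √(-8352 + 549) = √(-7803) = 51*I*√3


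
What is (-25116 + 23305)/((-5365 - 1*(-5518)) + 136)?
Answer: -1811/289 ≈ -6.2664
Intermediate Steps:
(-25116 + 23305)/((-5365 - 1*(-5518)) + 136) = -1811/((-5365 + 5518) + 136) = -1811/(153 + 136) = -1811/289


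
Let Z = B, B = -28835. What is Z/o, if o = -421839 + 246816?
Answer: 28835/175023 ≈ 0.16475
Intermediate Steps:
Z = -28835
o = -175023
Z/o = -28835/(-175023) = -28835*(-1/175023) = 28835/175023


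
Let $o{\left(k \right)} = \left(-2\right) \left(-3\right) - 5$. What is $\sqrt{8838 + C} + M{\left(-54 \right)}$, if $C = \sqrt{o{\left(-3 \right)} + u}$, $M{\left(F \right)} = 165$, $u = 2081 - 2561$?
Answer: $165 + \sqrt{8838 + i \sqrt{479}} \approx 259.01 + 0.1164 i$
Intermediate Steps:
$o{\left(k \right)} = 1$ ($o{\left(k \right)} = 6 - 5 = 1$)
$u = -480$
$C = i \sqrt{479}$ ($C = \sqrt{1 - 480} = \sqrt{-479} = i \sqrt{479} \approx 21.886 i$)
$\sqrt{8838 + C} + M{\left(-54 \right)} = \sqrt{8838 + i \sqrt{479}} + 165 = 165 + \sqrt{8838 + i \sqrt{479}}$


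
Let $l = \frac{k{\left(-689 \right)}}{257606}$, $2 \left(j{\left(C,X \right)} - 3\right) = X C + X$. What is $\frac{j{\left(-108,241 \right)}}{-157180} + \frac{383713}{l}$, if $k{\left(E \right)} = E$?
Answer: $- \frac{1071498997872999}{7468760} \approx -1.4346 \cdot 10^{8}$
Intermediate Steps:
$j{\left(C,X \right)} = 3 + \frac{X}{2} + \frac{C X}{2}$ ($j{\left(C,X \right)} = 3 + \frac{X C + X}{2} = 3 + \frac{C X + X}{2} = 3 + \frac{X + C X}{2} = 3 + \left(\frac{X}{2} + \frac{C X}{2}\right) = 3 + \frac{X}{2} + \frac{C X}{2}$)
$l = - \frac{689}{257606} \approx -0.0026746$
$\frac{j{\left(-108,241 \right)}}{-157180} + \frac{383713}{l} = \frac{3 + \frac{1}{2} \cdot 241 + \frac{1}{2} \left(-108\right) 241}{-157180} + \frac{383713}{- \frac{689}{257606}} = \left(3 + \frac{241}{2} - 13014\right) \left(- \frac{1}{157180}\right) + 383713 \left(- \frac{257606}{689}\right) = \left(- \frac{25781}{2}\right) \left(- \frac{1}{157180}\right) - \frac{98846771078}{689} = \frac{889}{10840} - \frac{98846771078}{689} = - \frac{1071498997872999}{7468760}$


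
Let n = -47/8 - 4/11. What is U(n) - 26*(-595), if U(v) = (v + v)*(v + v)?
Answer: 30251321/1936 ≈ 15626.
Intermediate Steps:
n = -549/88 (n = -47*⅛ - 4*1/11 = -47/8 - 4/11 = -549/88 ≈ -6.2386)
U(v) = 4*v² (U(v) = (2*v)*(2*v) = 4*v²)
U(n) - 26*(-595) = 4*(-549/88)² - 26*(-595) = 4*(301401/7744) + 15470 = 301401/1936 + 15470 = 30251321/1936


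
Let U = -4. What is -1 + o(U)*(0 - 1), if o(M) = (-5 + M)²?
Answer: -82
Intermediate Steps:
-1 + o(U)*(0 - 1) = -1 + (-5 - 4)²*(0 - 1) = -1 + (-9)²*(-1) = -1 + 81*(-1) = -1 - 81 = -82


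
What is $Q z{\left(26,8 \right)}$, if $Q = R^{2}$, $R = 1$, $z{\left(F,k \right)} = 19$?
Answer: $19$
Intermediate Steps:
$Q = 1$ ($Q = 1^{2} = 1$)
$Q z{\left(26,8 \right)} = 1 \cdot 19 = 19$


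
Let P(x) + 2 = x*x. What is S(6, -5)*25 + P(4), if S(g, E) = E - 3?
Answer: -186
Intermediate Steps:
S(g, E) = -3 + E
P(x) = -2 + x**2 (P(x) = -2 + x*x = -2 + x**2)
S(6, -5)*25 + P(4) = (-3 - 5)*25 + (-2 + 4**2) = -8*25 + (-2 + 16) = -200 + 14 = -186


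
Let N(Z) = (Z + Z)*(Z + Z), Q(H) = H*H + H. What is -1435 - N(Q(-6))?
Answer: -5035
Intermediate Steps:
Q(H) = H + H² (Q(H) = H² + H = H + H²)
N(Z) = 4*Z² (N(Z) = (2*Z)*(2*Z) = 4*Z²)
-1435 - N(Q(-6)) = -1435 - 4*(-6*(1 - 6))² = -1435 - 4*(-6*(-5))² = -1435 - 4*30² = -1435 - 4*900 = -1435 - 1*3600 = -1435 - 3600 = -5035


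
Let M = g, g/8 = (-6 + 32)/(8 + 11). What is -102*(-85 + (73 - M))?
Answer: 44472/19 ≈ 2340.6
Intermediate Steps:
g = 208/19 (g = 8*((-6 + 32)/(8 + 11)) = 8*(26/19) = 208/19 ≈ 10.947)
M = 208/19 ≈ 10.947
-102*(-85 + (73 - M)) = -102*(-85 + (73 - 1*208/19)) = -102*(-85 + (73 - 208/19)) = -102*(-85 + 1179/19) = -102*(-436/19) = 44472/19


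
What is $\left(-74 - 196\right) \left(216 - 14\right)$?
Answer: $-54540$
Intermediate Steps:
$\left(-74 - 196\right) \left(216 - 14\right) = - 270 \left(216 - 14\right) = \left(-270\right) 202 = -54540$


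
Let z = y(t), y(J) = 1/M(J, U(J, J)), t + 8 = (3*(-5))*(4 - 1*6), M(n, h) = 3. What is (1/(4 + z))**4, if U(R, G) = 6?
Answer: 81/28561 ≈ 0.0028360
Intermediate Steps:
t = 22 (t = -8 + (3*(-5))*(4 - 1*6) = -8 - 15*(4 - 6) = -8 - 15*(-2) = -8 + 30 = 22)
y(J) = 1/3
z = 1/3 ≈ 0.33333
(1/(4 + z))**4 = (1/(4 + 1/3))**4 = (1/(13/3))**4 = (3/13)**4 = 81/28561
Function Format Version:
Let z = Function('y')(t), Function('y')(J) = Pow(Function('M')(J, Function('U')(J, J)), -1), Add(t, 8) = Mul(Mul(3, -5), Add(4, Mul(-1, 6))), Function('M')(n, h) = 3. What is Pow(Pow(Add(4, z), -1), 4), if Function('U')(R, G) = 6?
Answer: Rational(81, 28561) ≈ 0.0028360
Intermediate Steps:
t = 22 (t = Add(-8, Mul(Mul(3, -5), Add(4, Mul(-1, 6)))) = Add(-8, Mul(-15, Add(4, -6))) = Add(-8, Mul(-15, -2)) = Add(-8, 30) = 22)
Function('y')(J) = Rational(1, 3) (Function('y')(J) = Pow(3, -1) = Rational(1, 3))
z = Rational(1, 3) ≈ 0.33333
Pow(Pow(Add(4, z), -1), 4) = Pow(Pow(Add(4, Rational(1, 3)), -1), 4) = Pow(Pow(Rational(13, 3), -1), 4) = Pow(Rational(3, 13), 4) = Rational(81, 28561)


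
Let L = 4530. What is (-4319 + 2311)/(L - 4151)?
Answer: -2008/379 ≈ -5.2982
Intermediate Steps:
(-4319 + 2311)/(L - 4151) = (-4319 + 2311)/(4530 - 4151) = -2008/379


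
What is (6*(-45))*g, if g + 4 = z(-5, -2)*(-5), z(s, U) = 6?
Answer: 9180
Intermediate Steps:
g = -34 (g = -4 + 6*(-5) = -4 - 30 = -34)
(6*(-45))*g = (6*(-45))*(-34) = -270*(-34) = 9180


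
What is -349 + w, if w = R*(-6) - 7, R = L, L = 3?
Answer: -374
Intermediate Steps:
R = 3
w = -25 (w = 3*(-6) - 7 = -18 - 7 = -25)
-349 + w = -349 - 25 = -374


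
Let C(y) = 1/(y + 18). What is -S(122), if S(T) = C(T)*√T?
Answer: -√122/140 ≈ -0.078895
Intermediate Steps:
C(y) = 1/(18 + y)
S(T) = √T/(18 + T)
-S(122) = -√122/(18 + 122) = -√122/140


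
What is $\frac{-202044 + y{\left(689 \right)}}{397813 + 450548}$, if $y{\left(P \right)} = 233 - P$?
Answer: $- \frac{67500}{282787} \approx -0.2387$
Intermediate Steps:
$\frac{-202044 + y{\left(689 \right)}}{397813 + 450548} = \frac{-202044 + \left(233 - 689\right)}{397813 + 450548} = \frac{-202044 + \left(233 - 689\right)}{848361} = \left(-202044 - 456\right) \frac{1}{848361} = \left(-202500\right) \frac{1}{848361} = - \frac{67500}{282787}$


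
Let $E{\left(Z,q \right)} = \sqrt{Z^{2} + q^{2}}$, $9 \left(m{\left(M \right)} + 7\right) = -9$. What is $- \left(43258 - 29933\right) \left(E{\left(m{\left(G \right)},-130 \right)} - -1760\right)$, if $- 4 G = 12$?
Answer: $-23452000 - 26650 \sqrt{4241} \approx -2.5188 \cdot 10^{7}$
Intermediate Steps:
$G = -3$ ($G = \left(- \frac{1}{4}\right) 12 = -3$)
$m{\left(M \right)} = -8$ ($m{\left(M \right)} = -7 + \frac{1}{9} \left(-9\right) = -7 - 1 = -8$)
$- \left(43258 - 29933\right) \left(E{\left(m{\left(G \right)},-130 \right)} - -1760\right) = - \left(43258 - 29933\right) \left(\sqrt{\left(-8\right)^{2} + \left(-130\right)^{2}} - -1760\right) = - 13325 \left(\sqrt{64 + 16900} + 1760\right) = - 13325 \left(\sqrt{16964} + 1760\right) = - 13325 \left(2 \sqrt{4241} + 1760\right) = - 13325 \left(1760 + 2 \sqrt{4241}\right) = - (23452000 + 26650 \sqrt{4241}) = -23452000 - 26650 \sqrt{4241}$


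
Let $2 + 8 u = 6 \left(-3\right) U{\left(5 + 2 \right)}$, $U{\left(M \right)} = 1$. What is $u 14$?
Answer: $-35$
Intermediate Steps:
$u = - \frac{5}{2}$ ($u = - \frac{1}{4} + \frac{6 \left(-3\right) 1}{8} = - \frac{1}{4} + \frac{\left(-18\right) 1}{8} = - \frac{1}{4} + \frac{1}{8} \left(-18\right) = - \frac{1}{4} - \frac{9}{4} = - \frac{5}{2} \approx -2.5$)
$u 14 = \left(- \frac{5}{2}\right) 14 = -35$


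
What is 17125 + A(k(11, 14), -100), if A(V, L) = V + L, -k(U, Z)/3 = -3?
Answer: 17034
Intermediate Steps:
k(U, Z) = 9 (k(U, Z) = -3*(-3) = 9)
A(V, L) = L + V
17125 + A(k(11, 14), -100) = 17125 + (-100 + 9) = 17125 - 91 = 17034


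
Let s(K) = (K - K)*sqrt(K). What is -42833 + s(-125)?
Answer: -42833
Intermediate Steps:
s(K) = 0 (s(K) = 0*sqrt(K) = 0)
-42833 + s(-125) = -42833 + 0 = -42833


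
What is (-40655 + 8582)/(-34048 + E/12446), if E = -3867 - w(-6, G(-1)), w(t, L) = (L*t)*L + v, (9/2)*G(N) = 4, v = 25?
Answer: 5388937533/5720831486 ≈ 0.94199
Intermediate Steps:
G(N) = 8/9 (G(N) = (2/9)*4 = 8/9)
w(t, L) = 25 + t*L² (w(t, L) = (L*t)*L + 25 = t*L² + 25 = 25 + t*L²)
E = -104956/27 (E = -3867 - (25 - 6*(8/9)²) = -3867 - (25 - 6*64/81) = -3867 - (25 - 128/27) = -3867 - 1*547/27 = -3867 - 547/27 = -104956/27 ≈ -3887.3)
(-40655 + 8582)/(-34048 + E/12446) = (-40655 + 8582)/(-34048 - 104956/27/12446) = -32073/(-34048 - 104956/27*1/12446) = -32073/(-34048 - 52478/168021) = -32073/(-5720831486/168021) = -32073*(-168021/5720831486) = 5388937533/5720831486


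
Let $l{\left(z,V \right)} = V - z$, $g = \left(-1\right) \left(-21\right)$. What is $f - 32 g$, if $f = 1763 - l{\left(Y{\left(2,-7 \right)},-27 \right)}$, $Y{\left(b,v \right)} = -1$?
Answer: $1117$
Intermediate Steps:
$g = 21$
$f = 1789$ ($f = 1763 - \left(-27 - -1\right) = 1763 - \left(-27 + 1\right) = 1763 - -26 = 1763 + 26 = 1789$)
$f - 32 g = 1789 - 32 \cdot 21 = 1789 - 672 = 1117$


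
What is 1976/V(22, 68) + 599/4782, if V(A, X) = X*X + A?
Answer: 6116093/11108586 ≈ 0.55057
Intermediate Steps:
V(A, X) = A + X² (V(A, X) = X² + A = A + X²)
1976/V(22, 68) + 599/4782 = 1976/(22 + 68²) + 599/4782 = 1976/(22 + 4624) + 599*(1/4782) = 1976/4646 + 599/4782 = 1976*(1/4646) + 599/4782 = 988/2323 + 599/4782 = 6116093/11108586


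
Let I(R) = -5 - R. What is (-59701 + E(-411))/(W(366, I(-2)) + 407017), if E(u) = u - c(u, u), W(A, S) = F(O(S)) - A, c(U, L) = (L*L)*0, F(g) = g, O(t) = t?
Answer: -7514/50831 ≈ -0.14782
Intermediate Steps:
c(U, L) = 0 (c(U, L) = L²*0 = 0)
W(A, S) = S - A
E(u) = u (E(u) = u - 1*0 = u + 0 = u)
(-59701 + E(-411))/(W(366, I(-2)) + 407017) = (-59701 - 411)/(((-5 - 1*(-2)) - 1*366) + 407017) = -60112/(((-5 + 2) - 366) + 407017) = -60112/((-3 - 366) + 407017) = -60112/(-369 + 407017) = -60112/406648 = -60112*1/406648 = -7514/50831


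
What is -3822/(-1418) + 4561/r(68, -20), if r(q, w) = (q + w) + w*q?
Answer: -726517/930208 ≈ -0.78103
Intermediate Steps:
r(q, w) = q + w + q*w (r(q, w) = (q + w) + q*w = q + w + q*w)
-3822/(-1418) + 4561/r(68, -20) = -3822/(-1418) + 4561/(68 - 20 + 68*(-20)) = -3822*(-1/1418) + 4561/(68 - 20 - 1360) = 1911/709 + 4561/(-1312) = 1911/709 + 4561*(-1/1312) = 1911/709 - 4561/1312 = -726517/930208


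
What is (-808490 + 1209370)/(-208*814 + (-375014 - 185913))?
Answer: -400880/730239 ≈ -0.54897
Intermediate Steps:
(-808490 + 1209370)/(-208*814 + (-375014 - 185913)) = 400880/(-169312 - 560927) = 400880/(-730239) = 400880*(-1/730239) = -400880/730239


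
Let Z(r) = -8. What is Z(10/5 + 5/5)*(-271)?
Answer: 2168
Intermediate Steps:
Z(10/5 + 5/5)*(-271) = -8*(-271) = 2168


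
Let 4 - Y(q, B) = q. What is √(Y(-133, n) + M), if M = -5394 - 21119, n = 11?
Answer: 2*I*√6594 ≈ 162.41*I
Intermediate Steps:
Y(q, B) = 4 - q
M = -26513
√(Y(-133, n) + M) = √((4 - 1*(-133)) - 26513) = √((4 + 133) - 26513) = √(137 - 26513) = √(-26376) = 2*I*√6594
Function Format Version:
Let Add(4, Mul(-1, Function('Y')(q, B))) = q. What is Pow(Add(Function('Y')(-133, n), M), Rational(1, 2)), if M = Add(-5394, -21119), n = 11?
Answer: Mul(2, I, Pow(6594, Rational(1, 2))) ≈ Mul(162.41, I)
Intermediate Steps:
Function('Y')(q, B) = Add(4, Mul(-1, q))
M = -26513
Pow(Add(Function('Y')(-133, n), M), Rational(1, 2)) = Pow(Add(Add(4, Mul(-1, -133)), -26513), Rational(1, 2)) = Pow(Add(Add(4, 133), -26513), Rational(1, 2)) = Pow(Add(137, -26513), Rational(1, 2)) = Pow(-26376, Rational(1, 2)) = Mul(2, I, Pow(6594, Rational(1, 2)))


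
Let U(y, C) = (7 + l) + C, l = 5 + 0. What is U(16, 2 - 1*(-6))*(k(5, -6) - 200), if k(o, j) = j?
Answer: -4120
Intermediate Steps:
l = 5
U(y, C) = 12 + C (U(y, C) = (7 + 5) + C = 12 + C)
U(16, 2 - 1*(-6))*(k(5, -6) - 200) = (12 + (2 - 1*(-6)))*(-6 - 200) = (12 + (2 + 6))*(-206) = (12 + 8)*(-206) = 20*(-206) = -4120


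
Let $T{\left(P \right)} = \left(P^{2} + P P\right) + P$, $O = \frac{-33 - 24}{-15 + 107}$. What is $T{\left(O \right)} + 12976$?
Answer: $\frac{54915059}{4232} \approx 12976.0$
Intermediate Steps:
$O = - \frac{57}{92} \approx -0.61957$
$T{\left(P \right)} = P + 2 P^{2}$ ($T{\left(P \right)} = \left(P^{2} + P^{2}\right) + P = 2 P^{2} + P = P + 2 P^{2}$)
$T{\left(O \right)} + 12976 = - \frac{57 \left(1 + 2 \left(- \frac{57}{92}\right)\right)}{92} + 12976 = - \frac{57 \left(1 - \frac{57}{46}\right)}{92} + 12976 = \left(- \frac{57}{92}\right) \left(- \frac{11}{46}\right) + 12976 = \frac{627}{4232} + 12976 = \frac{54915059}{4232}$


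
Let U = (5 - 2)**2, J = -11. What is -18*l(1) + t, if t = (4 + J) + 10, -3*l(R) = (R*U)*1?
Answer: 57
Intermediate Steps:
U = 9 (U = 3**2 = 9)
l(R) = -3*R (l(R) = -R*9/3 = -9*R/3 = -3*R)
t = 3 (t = (4 - 11) + 10 = -7 + 10 = 3)
-18*l(1) + t = -(-54) + 3 = -18*(-3) + 3 = 54 + 3 = 57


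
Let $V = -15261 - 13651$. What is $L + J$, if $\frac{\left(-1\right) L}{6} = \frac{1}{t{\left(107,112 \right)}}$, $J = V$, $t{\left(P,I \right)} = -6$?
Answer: $-28911$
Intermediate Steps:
$V = -28912$ ($V = -15261 - 13651 = -28912$)
$J = -28912$
$L = 1$ ($L = - \frac{6}{-6} = \left(-6\right) \left(- \frac{1}{6}\right) = 1$)
$L + J = 1 - 28912 = -28911$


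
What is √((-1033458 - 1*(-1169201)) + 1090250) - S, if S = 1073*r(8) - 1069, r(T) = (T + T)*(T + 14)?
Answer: -376627 + √1225993 ≈ -3.7552e+5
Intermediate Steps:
r(T) = 2*T*(14 + T) (r(T) = (2*T)*(14 + T) = 2*T*(14 + T))
S = 376627 (S = 1073*(2*8*(14 + 8)) - 1069 = 1073*(2*8*22) - 1069 = 1073*352 - 1069 = 377696 - 1069 = 376627)
√((-1033458 - 1*(-1169201)) + 1090250) - S = √((-1033458 - 1*(-1169201)) + 1090250) - 1*376627 = √((-1033458 + 1169201) + 1090250) - 376627 = √(135743 + 1090250) - 376627 = √1225993 - 376627 = -376627 + √1225993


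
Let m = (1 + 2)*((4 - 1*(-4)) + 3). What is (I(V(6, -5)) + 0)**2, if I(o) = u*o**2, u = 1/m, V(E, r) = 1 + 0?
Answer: 1/1089 ≈ 0.00091827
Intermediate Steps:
V(E, r) = 1
m = 33 (m = 3*((4 + 4) + 3) = 3*(8 + 3) = 3*11 = 33)
u = 1/33 ≈ 0.030303
I(o) = o**2/33
(I(V(6, -5)) + 0)**2 = ((1/33)*1**2 + 0)**2 = ((1/33)*1 + 0)**2 = (1/33 + 0)**2 = (1/33)**2 = 1/1089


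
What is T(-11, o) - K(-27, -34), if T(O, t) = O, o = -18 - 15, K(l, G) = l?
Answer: 16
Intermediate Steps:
o = -33
T(-11, o) - K(-27, -34) = -11 - 1*(-27) = -11 + 27 = 16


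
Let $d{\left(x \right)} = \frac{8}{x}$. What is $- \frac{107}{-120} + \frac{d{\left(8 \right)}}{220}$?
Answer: $\frac{1183}{1320} \approx 0.89621$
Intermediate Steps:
$- \frac{107}{-120} + \frac{d{\left(8 \right)}}{220} = - \frac{107}{-120} + \frac{8 \cdot \frac{1}{8}}{220} = \left(-107\right) \left(- \frac{1}{120}\right) + 8 \cdot \frac{1}{8} \cdot \frac{1}{220} = \frac{107}{120} + 1 \cdot \frac{1}{220} = \frac{107}{120} + \frac{1}{220} = \frac{1183}{1320}$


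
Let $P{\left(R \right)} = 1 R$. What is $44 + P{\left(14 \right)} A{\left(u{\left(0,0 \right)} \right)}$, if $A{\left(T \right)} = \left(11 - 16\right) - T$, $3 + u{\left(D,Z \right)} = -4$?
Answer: $72$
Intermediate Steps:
$u{\left(D,Z \right)} = -7$ ($u{\left(D,Z \right)} = -3 - 4 = -7$)
$P{\left(R \right)} = R$
$A{\left(T \right)} = -5 - T$ ($A{\left(T \right)} = \left(11 - 16\right) - T = -5 - T$)
$44 + P{\left(14 \right)} A{\left(u{\left(0,0 \right)} \right)} = 44 + 14 \left(-5 - -7\right) = 44 + 14 \left(-5 + 7\right) = 44 + 14 \cdot 2 = 44 + 28 = 72$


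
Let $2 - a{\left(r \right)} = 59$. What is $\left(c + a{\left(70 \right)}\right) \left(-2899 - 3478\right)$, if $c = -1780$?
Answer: $11714549$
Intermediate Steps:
$a{\left(r \right)} = -57$ ($a{\left(r \right)} = 2 - 59 = -57$)
$\left(c + a{\left(70 \right)}\right) \left(-2899 - 3478\right) = \left(-1780 - 57\right) \left(-2899 - 3478\right) = \left(-1837\right) \left(-6377\right) = 11714549$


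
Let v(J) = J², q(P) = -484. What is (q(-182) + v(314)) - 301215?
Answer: -203103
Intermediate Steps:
(q(-182) + v(314)) - 301215 = (-484 + 314²) - 301215 = (-484 + 98596) - 301215 = 98112 - 301215 = -203103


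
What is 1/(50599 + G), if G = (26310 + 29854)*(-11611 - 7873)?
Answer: -1/1094248777 ≈ -9.1387e-10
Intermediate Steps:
G = -1094299376 (G = 56164*(-19484) = -1094299376)
1/(50599 + G) = 1/(50599 - 1094299376) = 1/(-1094248777) = -1/1094248777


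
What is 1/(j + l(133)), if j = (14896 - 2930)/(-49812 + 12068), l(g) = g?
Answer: 18872/2503993 ≈ 0.0075368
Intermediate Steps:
j = -5983/18872 (j = 11966/(-37744) = 11966*(-1/37744) = -5983/18872 ≈ -0.31703)
1/(j + l(133)) = 1/(-5983/18872 + 133) = 1/(2503993/18872) = 18872/2503993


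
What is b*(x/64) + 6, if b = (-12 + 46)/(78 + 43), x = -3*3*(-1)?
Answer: 23385/3872 ≈ 6.0395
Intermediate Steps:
x = 9 (x = -9*(-1) = 9)
b = 34/121 ≈ 0.28099
b*(x/64) + 6 = 34*(9/64)/121 + 6 = 34*(9*(1/64))/121 + 6 = (34/121)*(9/64) + 6 = 153/3872 + 6 = 23385/3872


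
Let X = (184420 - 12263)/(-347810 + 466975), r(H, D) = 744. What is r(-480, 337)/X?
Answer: 88658760/172157 ≈ 514.99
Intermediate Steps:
X = 172157/119165 ≈ 1.4447
r(-480, 337)/X = 744/(172157/119165) = 744*(119165/172157) = 88658760/172157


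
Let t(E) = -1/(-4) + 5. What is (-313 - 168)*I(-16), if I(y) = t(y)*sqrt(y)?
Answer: -10101*I ≈ -10101.0*I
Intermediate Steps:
t(E) = 21/4 (t(E) = -1*(-1/4) + 5 = 1/4 + 5 = 21/4)
I(y) = 21*sqrt(y)/4
(-313 - 168)*I(-16) = (-313 - 168)*(21*sqrt(-16)/4) = -10101*4*I/4 = -10101*I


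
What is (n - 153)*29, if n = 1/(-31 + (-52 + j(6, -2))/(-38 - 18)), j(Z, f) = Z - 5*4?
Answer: -3705707/835 ≈ -4438.0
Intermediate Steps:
j(Z, f) = -20 + Z (j(Z, f) = Z - 20 = -20 + Z)
n = -28/835 (n = 1/(-31 + (-52 + (-20 + 6))/(-38 - 18)) = 1/(-31 + (-52 - 14)/(-56)) = 1/(-31 - 66*(-1/56)) = 1/(-31 + 33/28) = 1/(-835/28) = -28/835 ≈ -0.033533)
(n - 153)*29 = (-28/835 - 153)*29 = -127783/835*29 = -3705707/835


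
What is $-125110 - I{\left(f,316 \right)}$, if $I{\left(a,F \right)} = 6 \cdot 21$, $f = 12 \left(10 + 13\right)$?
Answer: $-125236$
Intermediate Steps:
$f = 276$ ($f = 12 \cdot 23 = 276$)
$I{\left(a,F \right)} = 126$
$-125110 - I{\left(f,316 \right)} = -125110 - 126 = -125236$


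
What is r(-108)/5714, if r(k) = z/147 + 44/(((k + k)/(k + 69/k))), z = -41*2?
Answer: 2054893/544292784 ≈ 0.0037753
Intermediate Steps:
z = -82
r(k) = -82/147 + 22*(k + 69/k)/k (r(k) = -82/147 + 44/(((k + k)/(k + 69/k))) = -82*1/147 + 44/(((2*k)/(k + 69/k))) = -82/147 + 44/((2*k/(k + 69/k))) = -82/147 + 44*((k + 69/k)/(2*k)) = -82/147 + 22*(k + 69/k)/k)
r(-108)/5714 = (3152/147 + 1518/(-108)²)/5714 = (3152/147 + 1518*(1/11664))*(1/5714) = (3152/147 + 253/1944)*(1/5714) = (2054893/95256)*(1/5714) = 2054893/544292784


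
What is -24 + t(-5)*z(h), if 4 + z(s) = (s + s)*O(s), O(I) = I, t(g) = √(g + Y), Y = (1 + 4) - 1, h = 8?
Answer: -24 + 124*I ≈ -24.0 + 124.0*I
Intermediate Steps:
Y = 4 (Y = 5 - 1 = 4)
t(g) = √(4 + g) (t(g) = √(g + 4) = √(4 + g))
z(s) = -4 + 2*s² (z(s) = -4 + (s + s)*s = -4 + (2*s)*s = -4 + 2*s²)
-24 + t(-5)*z(h) = -24 + √(4 - 5)*(-4 + 2*8²) = -24 + √(-1)*(-4 + 2*64) = -24 + I*(-4 + 128) = -24 + I*124 = -24 + 124*I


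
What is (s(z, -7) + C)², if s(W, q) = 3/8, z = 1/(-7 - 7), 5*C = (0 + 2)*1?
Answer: 961/1600 ≈ 0.60063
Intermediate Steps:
C = ⅖ (C = ((0 + 2)*1)/5 = (2*1)/5 = (⅕)*2 = ⅖ ≈ 0.40000)
z = -1/14 (z = 1/(-14) = -1/14 ≈ -0.071429)
s(W, q) = 3/8 (s(W, q) = 3*(⅛) = 3/8)
(s(z, -7) + C)² = (3/8 + ⅖)² = (31/40)² = 961/1600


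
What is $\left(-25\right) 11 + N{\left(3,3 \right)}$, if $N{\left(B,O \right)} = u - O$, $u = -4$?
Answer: $-282$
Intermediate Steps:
$N{\left(B,O \right)} = -4 - O$
$\left(-25\right) 11 + N{\left(3,3 \right)} = \left(-25\right) 11 - 7 = -275 - 7 = -282$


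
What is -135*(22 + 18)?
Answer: -5400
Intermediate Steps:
-135*(22 + 18) = -135*40 = -5400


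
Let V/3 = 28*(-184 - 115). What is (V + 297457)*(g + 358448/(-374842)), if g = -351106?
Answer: -17921349625745850/187421 ≈ -9.5621e+10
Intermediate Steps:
V = -25116 (V = 3*(28*(-184 - 115)) = 3*(28*(-299)) = 3*(-8372) = -25116)
(V + 297457)*(g + 358448/(-374842)) = (-25116 + 297457)*(-351106 + 358448/(-374842)) = 272341*(-351106 + 358448*(-1/374842)) = 272341*(-351106 - 179224/187421) = 272341*(-65804816850/187421) = -17921349625745850/187421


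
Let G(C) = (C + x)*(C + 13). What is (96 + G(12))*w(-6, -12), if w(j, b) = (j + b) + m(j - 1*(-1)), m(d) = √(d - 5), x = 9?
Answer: -11178 + 621*I*√10 ≈ -11178.0 + 1963.8*I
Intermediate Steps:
m(d) = √(-5 + d)
G(C) = (9 + C)*(13 + C) (G(C) = (C + 9)*(C + 13) = (9 + C)*(13 + C))
w(j, b) = b + j + √(-4 + j) (w(j, b) = (j + b) + √(-5 + (j - 1*(-1))) = (b + j) + √(-5 + (j + 1)) = (b + j) + √(-5 + (1 + j)) = (b + j) + √(-4 + j) = b + j + √(-4 + j))
(96 + G(12))*w(-6, -12) = (96 + (117 + 12² + 22*12))*(-12 - 6 + √(-4 - 6)) = (96 + (117 + 144 + 264))*(-12 - 6 + √(-10)) = (96 + 525)*(-12 - 6 + I*√10) = 621*(-18 + I*√10) = -11178 + 621*I*√10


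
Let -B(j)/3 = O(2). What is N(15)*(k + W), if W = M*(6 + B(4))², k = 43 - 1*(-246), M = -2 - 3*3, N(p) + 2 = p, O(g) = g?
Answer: 3757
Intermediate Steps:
B(j) = -6 (B(j) = -3*2 = -6)
N(p) = -2 + p
M = -11 (M = -2 - 9 = -11)
k = 289 (k = 43 + 246 = 289)
W = 0 (W = -11*(6 - 6)² = -11*0² = -11*0 = 0)
N(15)*(k + W) = (-2 + 15)*(289 + 0) = 13*289 = 3757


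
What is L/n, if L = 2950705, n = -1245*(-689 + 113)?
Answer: 590141/143424 ≈ 4.1147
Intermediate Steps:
n = 717120 (n = -1245*(-576) = 717120)
L/n = 2950705/717120 = 2950705*(1/717120) = 590141/143424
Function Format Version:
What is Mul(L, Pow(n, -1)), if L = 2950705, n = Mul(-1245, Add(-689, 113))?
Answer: Rational(590141, 143424) ≈ 4.1147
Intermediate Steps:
n = 717120 (n = Mul(-1245, -576) = 717120)
Mul(L, Pow(n, -1)) = Mul(2950705, Pow(717120, -1)) = Mul(2950705, Rational(1, 717120)) = Rational(590141, 143424)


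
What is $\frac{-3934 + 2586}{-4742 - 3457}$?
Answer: $\frac{1348}{8199} \approx 0.16441$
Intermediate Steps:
$\frac{-3934 + 2586}{-4742 - 3457} = - \frac{1348}{-8199} = \left(-1348\right) \left(- \frac{1}{8199}\right) = \frac{1348}{8199}$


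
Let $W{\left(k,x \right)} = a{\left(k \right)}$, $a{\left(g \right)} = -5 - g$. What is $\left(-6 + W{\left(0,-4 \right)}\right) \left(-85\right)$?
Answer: $935$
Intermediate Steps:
$W{\left(k,x \right)} = -5 - k$
$\left(-6 + W{\left(0,-4 \right)}\right) \left(-85\right) = \left(-6 - 5\right) \left(-85\right) = \left(-11\right) \left(-85\right) = 935$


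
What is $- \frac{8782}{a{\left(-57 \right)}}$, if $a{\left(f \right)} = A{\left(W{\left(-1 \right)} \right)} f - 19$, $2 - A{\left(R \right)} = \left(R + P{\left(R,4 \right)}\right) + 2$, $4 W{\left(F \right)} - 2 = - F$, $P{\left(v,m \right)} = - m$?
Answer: $\frac{35128}{817} \approx 42.996$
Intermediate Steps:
$W{\left(F \right)} = \frac{1}{2} - \frac{F}{4}$ ($W{\left(F \right)} = \frac{1}{2} + \frac{\left(-1\right) F}{4} = \frac{1}{2} - \frac{F}{4}$)
$A{\left(R \right)} = 4 - R$ ($A{\left(R \right)} = 2 - \left(\left(R - 4\right) + 2\right) = 2 - \left(\left(-4 + R\right) + 2\right) = 2 - \left(-2 + R\right) = 4 - R$)
$a{\left(f \right)} = -19 + \frac{13 f}{4}$ ($a{\left(f \right)} = \left(4 - \left(\frac{1}{2} - - \frac{1}{4}\right)\right) f - 19 = \left(4 - \left(\frac{1}{2} + \frac{1}{4}\right)\right) f - 19 = \left(4 - \frac{3}{4}\right) f - 19 = \frac{13 f}{4} - 19 = -19 + \frac{13 f}{4}$)
$- \frac{8782}{a{\left(-57 \right)}} = - \frac{8782}{-19 + \frac{13}{4} \left(-57\right)} = - \frac{8782}{-19 - \frac{741}{4}} = - \frac{8782}{- \frac{817}{4}} = \left(-8782\right) \left(- \frac{4}{817}\right) = \frac{35128}{817}$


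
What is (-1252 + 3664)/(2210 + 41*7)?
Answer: 2412/2497 ≈ 0.96596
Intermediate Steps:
(-1252 + 3664)/(2210 + 41*7) = 2412/(2210 + 287) = 2412/2497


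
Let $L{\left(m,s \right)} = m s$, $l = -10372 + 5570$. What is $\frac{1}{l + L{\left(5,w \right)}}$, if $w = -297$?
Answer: $- \frac{1}{6287} \approx -0.00015906$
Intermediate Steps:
$l = -4802$
$\frac{1}{l + L{\left(5,w \right)}} = \frac{1}{-4802 + 5 \left(-297\right)} = \frac{1}{-4802 - 1485} = \frac{1}{-6287} = - \frac{1}{6287}$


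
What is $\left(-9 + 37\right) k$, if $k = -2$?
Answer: $-56$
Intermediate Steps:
$\left(-9 + 37\right) k = \left(-9 + 37\right) \left(-2\right) = 28 \left(-2\right) = -56$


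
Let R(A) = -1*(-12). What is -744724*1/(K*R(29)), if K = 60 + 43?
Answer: -186181/309 ≈ -602.53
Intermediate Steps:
K = 103
R(A) = 12
-744724*1/(K*R(29)) = -744724/(12*103) = -744724/1236 = -744724*1/1236 = -186181/309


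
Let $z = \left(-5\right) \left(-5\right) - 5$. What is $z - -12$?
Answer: $32$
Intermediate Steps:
$z = 20$ ($z = 25 - 5 = 20$)
$z - -12 = 20 - -12 = 20 + 12 = 32$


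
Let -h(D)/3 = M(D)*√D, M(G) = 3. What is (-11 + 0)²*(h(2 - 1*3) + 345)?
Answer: 41745 - 1089*I ≈ 41745.0 - 1089.0*I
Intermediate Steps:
h(D) = -9*√D
(-11 + 0)²*(h(2 - 1*3) + 345) = (-11 + 0)²*(-9*√(2 - 1*3) + 345) = (-11)²*(-9*√(2 - 3) + 345) = 121*(-9*I + 345) = 121*(345 - 9*I) = 41745 - 1089*I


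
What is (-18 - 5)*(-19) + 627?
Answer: 1064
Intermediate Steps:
(-18 - 5)*(-19) + 627 = -23*(-19) + 627 = 437 + 627 = 1064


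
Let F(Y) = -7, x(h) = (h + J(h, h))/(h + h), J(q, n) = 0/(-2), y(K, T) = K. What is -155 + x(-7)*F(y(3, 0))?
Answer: -317/2 ≈ -158.50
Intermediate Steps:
J(q, n) = 0 (J(q, n) = 0*(-½) = 0)
x(h) = ½ (x(h) = (h + 0)/(h + h) = h/((2*h)) = h*(1/(2*h)) = ½)
-155 + x(-7)*F(y(3, 0)) = -155 + (½)*(-7) = -155 - 7/2 = -317/2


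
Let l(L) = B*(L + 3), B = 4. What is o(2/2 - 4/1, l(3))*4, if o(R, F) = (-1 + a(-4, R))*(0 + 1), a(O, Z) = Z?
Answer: -16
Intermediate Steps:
l(L) = 12 + 4*L (l(L) = 4*(L + 3) = 4*(3 + L) = 12 + 4*L)
o(R, F) = -1 + R (o(R, F) = (-1 + R)*(0 + 1) = (-1 + R)*1 = -1 + R)
o(2/2 - 4/1, l(3))*4 = (-1 + (2/2 - 4/1))*4 = (-1 + (2*(1/2) - 4*1))*4 = (-1 + (1 - 4))*4 = (-1 - 3)*4 = -4*4 = -16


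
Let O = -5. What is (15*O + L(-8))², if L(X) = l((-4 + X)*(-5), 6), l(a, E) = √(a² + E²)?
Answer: 9261 - 900*√101 ≈ 216.11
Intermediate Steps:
l(a, E) = √(E² + a²)
L(X) = √(36 + (20 - 5*X)²) (L(X) = √(6² + ((-4 + X)*(-5))²) = √(36 + (20 - 5*X)²))
(15*O + L(-8))² = (15*(-5) + √(36 + 25*(-4 - 8)²))² = (-75 + √(36 + 25*(-12)²))² = (-75 + √(36 + 25*144))² = (-75 + √(36 + 3600))² = (-75 + √3636)² = (-75 + 6*√101)²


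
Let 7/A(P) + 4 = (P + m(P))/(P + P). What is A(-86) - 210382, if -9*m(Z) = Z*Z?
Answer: -4838660/23 ≈ -2.1038e+5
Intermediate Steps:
m(Z) = -Z²/9 (m(Z) = -Z*Z/9 = -Z²/9)
A(P) = 7/(-4 + (P - P²/9)/(2*P)) (A(P) = 7/(-4 + (P - P²/9)/(P + P)) = 7/(-4 + (P - P²/9)/((2*P))) = 7/(-4 + (P - P²/9)*(1/(2*P))) = 7/(-4 + (P - P²/9)/(2*P)))
A(-86) - 210382 = -126/(63 - 86) - 210382 = -126/(-23) - 210382 = -126*(-1/23) - 210382 = 126/23 - 210382 = -4838660/23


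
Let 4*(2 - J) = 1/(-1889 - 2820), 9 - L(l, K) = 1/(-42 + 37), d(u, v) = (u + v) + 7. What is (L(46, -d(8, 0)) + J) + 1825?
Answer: 172933321/94180 ≈ 1836.2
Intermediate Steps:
d(u, v) = 7 + u + v
L(l, K) = 46/5 (L(l, K) = 9 - 1/(-42 + 37) = 9 - 1/(-5) = 9 - 1*(-⅕) = 9 + ⅕ = 46/5)
J = 37673/18836 (J = 2 - 1/(4*(-1889 - 2820)) = 2 - ¼/(-4709) = 2 - ¼*(-1/4709) = 2 + 1/18836 = 37673/18836 ≈ 2.0001)
(L(46, -d(8, 0)) + J) + 1825 = (46/5 + 37673/18836) + 1825 = 1054821/94180 + 1825 = 172933321/94180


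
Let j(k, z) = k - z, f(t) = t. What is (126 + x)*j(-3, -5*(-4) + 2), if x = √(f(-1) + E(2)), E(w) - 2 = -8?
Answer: -3150 - 25*I*√7 ≈ -3150.0 - 66.144*I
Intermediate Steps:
E(w) = -6 (E(w) = 2 - 8 = -6)
x = I*√7 (x = √(-1 - 6) = √(-7) = I*√7 ≈ 2.6458*I)
(126 + x)*j(-3, -5*(-4) + 2) = (126 + I*√7)*(-3 - (-5*(-4) + 2)) = (126 + I*√7)*(-3 - (20 + 2)) = (126 + I*√7)*(-3 - 1*22) = (126 + I*√7)*(-3 - 22) = (126 + I*√7)*(-25) = -3150 - 25*I*√7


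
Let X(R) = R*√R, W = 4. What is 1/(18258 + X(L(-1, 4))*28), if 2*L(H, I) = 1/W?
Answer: 584256/10667345999 - 28*√2/10667345999 ≈ 5.4767e-5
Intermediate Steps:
L(H, I) = ⅛ (L(H, I) = (½)/4 = (½)*(¼) = ⅛)
X(R) = R^(3/2)
1/(18258 + X(L(-1, 4))*28) = 1/(18258 + (⅛)^(3/2)*28) = 1/(18258 + (√2/32)*28) = 1/(18258 + 7*√2/8)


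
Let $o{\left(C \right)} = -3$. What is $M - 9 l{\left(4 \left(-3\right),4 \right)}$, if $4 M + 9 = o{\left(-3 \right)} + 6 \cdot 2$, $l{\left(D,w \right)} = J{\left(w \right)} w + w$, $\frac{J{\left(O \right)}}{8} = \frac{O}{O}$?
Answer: $-324$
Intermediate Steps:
$J{\left(O \right)} = 8$ ($J{\left(O \right)} = 8 \frac{O}{O} = 8 \cdot 1 = 8$)
$l{\left(D,w \right)} = 9 w$ ($l{\left(D,w \right)} = 8 w + w = 9 w$)
$M = 0$ ($M = - \frac{9}{4} + \frac{-3 + 6 \cdot 2}{4} = - \frac{9}{4} + \frac{-3 + 12}{4} = - \frac{9}{4} + \frac{1}{4} \cdot 9 = - \frac{9}{4} + \frac{9}{4} = 0$)
$M - 9 l{\left(4 \left(-3\right),4 \right)} = 0 - 9 \cdot 9 \cdot 4 = 0 - 324 = -324$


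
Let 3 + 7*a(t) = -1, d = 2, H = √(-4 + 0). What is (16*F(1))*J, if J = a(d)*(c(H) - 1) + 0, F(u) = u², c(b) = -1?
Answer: 128/7 ≈ 18.286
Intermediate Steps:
H = 2*I (H = √(-4) = 2*I ≈ 2.0*I)
a(t) = -4/7 (a(t) = -3/7 + (⅐)*(-1) = -3/7 - ⅐ = -4/7)
J = 8/7 (J = -4*(-1 - 1)/7 + 0 = -4/7*(-2) + 0 = 8/7 + 0 = 8/7 ≈ 1.1429)
(16*F(1))*J = (16*1²)*(8/7) = (16*1)*(8/7) = 16*(8/7) = 128/7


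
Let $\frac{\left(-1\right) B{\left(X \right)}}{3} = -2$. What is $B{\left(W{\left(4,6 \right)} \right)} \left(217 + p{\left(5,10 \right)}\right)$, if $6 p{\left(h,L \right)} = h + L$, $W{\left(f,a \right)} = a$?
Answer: $1317$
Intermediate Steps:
$p{\left(h,L \right)} = \frac{L}{6} + \frac{h}{6}$ ($p{\left(h,L \right)} = \frac{h + L}{6} = \frac{L + h}{6} = \frac{L}{6} + \frac{h}{6}$)
$B{\left(X \right)} = 6$ ($B{\left(X \right)} = \left(-3\right) \left(-2\right) = 6$)
$B{\left(W{\left(4,6 \right)} \right)} \left(217 + p{\left(5,10 \right)}\right) = 6 \left(217 + \left(\frac{1}{6} \cdot 10 + \frac{1}{6} \cdot 5\right)\right) = 6 \left(217 + \left(\frac{5}{3} + \frac{5}{6}\right)\right) = 6 \left(217 + \frac{5}{2}\right) = 6 \cdot \frac{439}{2} = 1317$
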